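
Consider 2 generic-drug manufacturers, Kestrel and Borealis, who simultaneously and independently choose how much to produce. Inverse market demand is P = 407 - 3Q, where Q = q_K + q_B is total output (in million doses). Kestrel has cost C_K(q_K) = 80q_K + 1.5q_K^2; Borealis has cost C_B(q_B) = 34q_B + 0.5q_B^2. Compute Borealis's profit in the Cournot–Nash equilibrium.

6776

Kestrel's profit: π_K = (407 - 3Q)q_K - (80q_K + (3/2)q_K²). Setting ∂π_K/∂q_K = 0: 327 - 9q_K - 3(q_B) = 0.
Borealis's first-order condition: 373 - 7q_B - 3(q_K) = 0.
So q_K = (327 - 3q_B)/9 and q_B = (373 - 3q_K)/7.
Solving the pair: q_K = 65/3, q_B = 44.
Price P = 407 - 3·(197/3) = 210.
Borealis's profit: 210·44 - 34·44 - (1/2)·44² = 6776.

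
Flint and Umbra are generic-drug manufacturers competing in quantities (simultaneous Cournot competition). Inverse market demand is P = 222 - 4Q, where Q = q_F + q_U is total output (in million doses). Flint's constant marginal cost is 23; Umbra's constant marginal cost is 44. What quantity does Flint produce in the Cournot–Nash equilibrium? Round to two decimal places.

Flint's profit: π_F = (222 - 4Q)q_F - (23q_F). Setting ∂π_F/∂q_F = 0: 199 - 8q_F - 4(q_U) = 0.
Umbra's profit: π_U = (222 - 4Q)q_U - (44q_U). Setting ∂π_U/∂q_U = 0: 178 - 8q_U - 4(q_F) = 0.
Best responses: q_F = (199 - 4q_U)/8, q_U = (178 - 4q_F)/8.
Solving the pair: q_F = 55/3, q_U = 157/12.

18.33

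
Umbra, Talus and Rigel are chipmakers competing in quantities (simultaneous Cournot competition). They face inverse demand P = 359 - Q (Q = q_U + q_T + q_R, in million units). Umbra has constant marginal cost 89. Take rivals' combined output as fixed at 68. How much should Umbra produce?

With rivals' combined output fixed at 68, Umbra's profit is π_U = (359 - 68 - q_U)q_U - (89q_U) = (291 - q_U)q_U - (89q_U).
∂π_U/∂q_U = 202 - 2q_U = 0, so q_U = 101.

101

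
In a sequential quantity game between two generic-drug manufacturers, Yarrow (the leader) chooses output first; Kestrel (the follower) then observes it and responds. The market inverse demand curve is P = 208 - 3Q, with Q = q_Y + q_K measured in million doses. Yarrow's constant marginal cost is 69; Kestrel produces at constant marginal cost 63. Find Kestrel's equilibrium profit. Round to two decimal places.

Solve by backward induction. Given q_Y, the follower Kestrel maximises π_K = (208 - 3q_Y - 3q_K)q_K - 63q_K.
Setting the follower's marginal profit to zero, 145 - 3q_Y - 6q_K = 0, i.e. q_K = (145 - 3q_Y)/6.
Yarrow substitutes q_K(q_Y) into its own profit: π_Y = q_Y(208 - 3q_Y - (145 - 3q_Y)/2) - 69q_Y = (271/2 - (3/2)q_Y)q_Y - 69q_Y.
The leader's first-order condition 133/2 - 3q_Y = 0 yields q_Y = 133/6.
Then q_K = (145 - 3·(133/6))/6 = 157/12.
Price P = 208 - 3·(141/4) = 409/4.
Kestrel's profit: (409/4 - 63)·(157/12) = 513.5208.

513.52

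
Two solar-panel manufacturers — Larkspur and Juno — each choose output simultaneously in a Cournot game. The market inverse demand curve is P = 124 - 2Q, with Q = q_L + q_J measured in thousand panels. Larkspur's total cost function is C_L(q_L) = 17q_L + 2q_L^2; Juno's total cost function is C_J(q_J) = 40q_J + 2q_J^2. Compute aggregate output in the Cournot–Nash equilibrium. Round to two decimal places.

Larkspur's profit: π_L = (124 - 2Q)q_L - (17q_L + 2q_L²). Setting ∂π_L/∂q_L = 0: 107 - 8q_L - 2(q_J) = 0.
Juno's first-order condition: 84 - 8q_J - 2(q_L) = 0.
Best responses: q_L = (107 - 2q_J)/8, q_J = (84 - 2q_L)/8.
Solving the pair: q_L = 172/15, q_J = 229/30.
Total output Q = 172/15 + 229/30 = 191/10.

19.10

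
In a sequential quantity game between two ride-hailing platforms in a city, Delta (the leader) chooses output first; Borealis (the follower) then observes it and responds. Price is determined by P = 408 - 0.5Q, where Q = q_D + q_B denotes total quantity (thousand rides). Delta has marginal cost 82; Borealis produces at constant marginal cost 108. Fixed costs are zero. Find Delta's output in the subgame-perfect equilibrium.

The follower Borealis best-responds to any q_D: π_B = (408 - 0.5Q)q_B - 108q_B.
∂π_B/∂q_B = 300 - (1/2)q_D - q_B = 0 gives the reaction function q_B = (300 - (1/2)q_D).
The leader anticipates this reaction. Substituting into P = 408 - 0.5Q gives P = 258 - (1/4)q_D, so π_D = (258 - (1/4)q_D)q_D - 82q_D.
The leader's first-order condition 176 - (1/2)q_D = 0 yields q_D = 352.
Then q_B = (300 - (1/2)·352) = 124.

352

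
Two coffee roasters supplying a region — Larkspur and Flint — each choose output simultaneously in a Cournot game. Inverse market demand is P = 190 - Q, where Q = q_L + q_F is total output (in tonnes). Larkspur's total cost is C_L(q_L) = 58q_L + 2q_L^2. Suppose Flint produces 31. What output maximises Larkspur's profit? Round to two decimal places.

16.83

With the rival's output fixed at 31, Larkspur's profit is π_L = (190 - 31 - q_L)q_L - (58q_L + 2q_L²) = (159 - q_L)q_L - (58q_L + 2q_L²).
∂π_L/∂q_L = 101 - 6q_L = 0, so q_L = 101/6.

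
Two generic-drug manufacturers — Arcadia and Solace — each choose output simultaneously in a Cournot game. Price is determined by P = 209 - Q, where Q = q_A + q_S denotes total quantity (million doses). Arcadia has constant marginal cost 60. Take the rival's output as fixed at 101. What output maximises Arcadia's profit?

With the rival's output fixed at 101, Arcadia's profit is π_A = (209 - 101 - q_A)q_A - (60q_A) = (108 - q_A)q_A - (60q_A).
∂π_A/∂q_A = 48 - 2q_A = 0, so q_A = 24.

24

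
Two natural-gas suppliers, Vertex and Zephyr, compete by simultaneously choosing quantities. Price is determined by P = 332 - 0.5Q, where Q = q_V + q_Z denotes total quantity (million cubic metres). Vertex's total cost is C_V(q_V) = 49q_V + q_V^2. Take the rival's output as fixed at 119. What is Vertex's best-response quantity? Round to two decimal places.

With the rival's output fixed at 119, Vertex's profit is π_V = (332 - (1/2)·119 - (1/2)q_V)q_V - (49q_V + q_V²) = (545/2 - (1/2)q_V)q_V - (49q_V + q_V²).
∂π_V/∂q_V = 447/2 - 3q_V = 0, so q_V = 149/2.

74.50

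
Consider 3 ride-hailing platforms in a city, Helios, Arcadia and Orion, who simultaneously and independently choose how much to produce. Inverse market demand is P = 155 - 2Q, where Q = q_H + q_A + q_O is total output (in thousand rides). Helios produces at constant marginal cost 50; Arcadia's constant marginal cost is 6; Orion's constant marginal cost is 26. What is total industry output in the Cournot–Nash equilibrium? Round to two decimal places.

Helios's profit: π_H = (155 - 2Q)q_H - (50q_H). Setting ∂π_H/∂q_H = 0: 105 - 4q_H - 2(q_A + q_O) = 0.
Arcadia's first-order condition: 149 - 4q_A - 2(q_H + q_O) = 0.
Orion's first-order condition: 129 - 4q_O - 2(q_H + q_A) = 0.
Adding the 3 conditions: 383 − 4Q − 4Q = 0, i.e. Q = 383/8.
Back-substituting: q_H = (105 − 383/4)/2 = 37/8, q_A = (149 − 383/4)/2 = 213/8, q_O = (129 − 383/4)/2 = 133/8.
Total output Q = 37/8 + 213/8 + 133/8 = 383/8.

47.88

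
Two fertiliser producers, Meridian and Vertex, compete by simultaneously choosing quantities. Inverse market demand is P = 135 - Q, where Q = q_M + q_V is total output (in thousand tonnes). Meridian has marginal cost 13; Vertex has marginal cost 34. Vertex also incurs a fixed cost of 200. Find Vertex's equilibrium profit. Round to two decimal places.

Meridian's profit: π_M = (135 - Q)q_M - (13q_M). Setting ∂π_M/∂q_M = 0: 122 - 2q_M - (q_V) = 0.
Vertex's first-order condition: 101 - 2q_V - (q_M) = 0.
Best responses: q_M = (122 - q_V)/2, q_V = (101 - q_M)/2.
Substituting one into the other gives q_M = 143/3 and q_V = 80/3.
Price P = 135 - 223/3 = 182/3.
Vertex's profit: (182/3 - 34)·(80/3) - 200 = 511.1111.

511.11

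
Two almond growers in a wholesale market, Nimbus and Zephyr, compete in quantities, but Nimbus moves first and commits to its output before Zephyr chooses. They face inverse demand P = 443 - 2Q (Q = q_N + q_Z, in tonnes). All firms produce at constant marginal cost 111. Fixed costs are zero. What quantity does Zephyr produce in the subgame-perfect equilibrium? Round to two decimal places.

The follower Zephyr best-responds to any q_N: π_Z = (443 - 2Q)q_Z - 111q_Z.
Follower FOC: 332 - 2q_N - 4q_Z = 0, so q_Z(q_N) = (332 - 2q_N)/4.
Nimbus substitutes q_Z(q_N) into its own profit: π_N = q_N(443 - 2q_N - (332 - 2q_N)/2) - 111q_N = (277 - q_N)q_N - 111q_N.
Leader FOC: 166 - 2q_N = 0, so q_N = 83.
Then q_Z = (332 - 2·83)/4 = 83/2.

41.50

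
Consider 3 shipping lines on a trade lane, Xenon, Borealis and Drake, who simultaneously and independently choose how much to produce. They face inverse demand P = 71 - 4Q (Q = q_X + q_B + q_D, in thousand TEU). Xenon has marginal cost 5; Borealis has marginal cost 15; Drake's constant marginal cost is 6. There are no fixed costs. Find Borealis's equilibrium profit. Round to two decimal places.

Xenon's profit: π_X = (71 - 4Q)q_X - (5q_X). Setting ∂π_X/∂q_X = 0: 66 - 8q_X - 4(q_B + q_D) = 0.
Borealis's first-order condition: 56 - 8q_B - 4(q_X + q_D) = 0.
Drake's profit: π_D = (71 - 4Q)q_D - (6q_D). Setting ∂π_D/∂q_D = 0: 65 - 8q_D - 4(q_X + q_B) = 0.
Adding the 3 first-order conditions: 187 − 16Q = 0, so Q = 187/16.
Back-substituting: q_X = (66 − 187/4)/4 = 77/16, q_B = (56 − 187/4)/4 = 37/16, q_D = (65 − 187/4)/4 = 73/16.
Price P = 71 - 4·(187/16) = 97/4.
Borealis's profit: (97/4 - 15)·(37/16) = 1369/64.

21.39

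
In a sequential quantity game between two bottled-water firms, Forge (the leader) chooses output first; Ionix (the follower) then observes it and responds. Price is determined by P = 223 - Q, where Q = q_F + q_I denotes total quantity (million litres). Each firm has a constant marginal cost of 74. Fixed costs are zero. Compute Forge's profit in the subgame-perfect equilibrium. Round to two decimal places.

2775.13

The follower Ionix best-responds to any q_F: π_I = (223 - Q)q_I - 74q_I.
Setting the follower's marginal profit to zero, 149 - q_F - 2q_I = 0, i.e. q_I = (149 - q_F)/2.
Forge substitutes q_I(q_F) into its own profit: π_F = q_F(223 - q_F - (149 - q_F)/2) - 74q_F = (297/2 - (1/2)q_F)q_F - 74q_F.
Leader FOC: 149/2 - q_F = 0, so q_F = 149/2.
Then q_I = (149 - 149/2)/2 = 149/4.
Price P = 223 - 447/4 = 445/4.
Forge's profit: (445/4 - 74)·(149/2) = 2775.1250.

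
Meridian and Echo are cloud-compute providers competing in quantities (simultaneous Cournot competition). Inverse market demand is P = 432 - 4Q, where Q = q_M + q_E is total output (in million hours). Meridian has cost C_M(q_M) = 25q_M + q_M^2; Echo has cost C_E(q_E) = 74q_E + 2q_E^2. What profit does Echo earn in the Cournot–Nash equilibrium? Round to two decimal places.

2113.70

Meridian's profit: π_M = (432 - 4Q)q_M - (25q_M + q_M²). Setting ∂π_M/∂q_M = 0: 407 - 10q_M - 4(q_E) = 0.
Echo's profit: π_E = (432 - 4Q)q_E - (74q_E + 2q_E²). Setting ∂π_E/∂q_E = 0: 358 - 12q_E - 4(q_M) = 0.
Best responses: q_M = (407 - 4q_E)/10, q_E = (358 - 4q_M)/12.
Substituting one into the other gives q_M = 863/26 and q_E = 244/13.
Price P = 432 - 4·(1351/26) = 224.1538.
Echo's profit: 224.1538·(244/13) - 74·(244/13) - 2(244/13)² = 2113.7041.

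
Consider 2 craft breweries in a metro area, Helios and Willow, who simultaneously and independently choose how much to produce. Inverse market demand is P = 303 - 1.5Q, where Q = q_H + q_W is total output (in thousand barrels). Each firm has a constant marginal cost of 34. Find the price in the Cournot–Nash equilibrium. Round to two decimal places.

123.67

A representative firm's profit is π_i = q_i(303 - 1.5Q) - 34q_i.
Setting ∂π_i/∂q_i = 0 with rivals' quantities fixed: 269 - 3q_i - (3/2)q_j = 0.
By symmetry each firm produces the same amount; substituting q_j = q_i yields q_i = 269/(9/2) = 538/9.
Total output Q = 1076/9, so price P = 303 - (3/2)·(1076/9) = 371/3.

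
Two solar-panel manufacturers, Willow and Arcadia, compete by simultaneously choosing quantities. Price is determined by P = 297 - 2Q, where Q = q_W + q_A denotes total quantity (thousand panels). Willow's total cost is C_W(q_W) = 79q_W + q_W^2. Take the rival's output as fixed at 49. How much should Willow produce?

With the rival's output fixed at 49, Willow's profit is π_W = (297 - 2·49 - 2q_W)q_W - (79q_W + q_W²) = (199 - 2q_W)q_W - (79q_W + q_W²).
∂π_W/∂q_W = 120 - 6q_W = 0, so q_W = 20.

20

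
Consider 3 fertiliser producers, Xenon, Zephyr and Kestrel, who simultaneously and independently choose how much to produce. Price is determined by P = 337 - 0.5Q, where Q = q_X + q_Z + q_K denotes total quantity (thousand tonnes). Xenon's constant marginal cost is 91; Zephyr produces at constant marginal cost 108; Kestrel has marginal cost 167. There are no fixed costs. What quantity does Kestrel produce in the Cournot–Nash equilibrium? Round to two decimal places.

17.50

Xenon's profit: π_X = (337 - 0.5Q)q_X - (91q_X). Setting ∂π_X/∂q_X = 0: 246 - q_X - (1/2)(q_Z + q_K) = 0.
Zephyr's first-order condition: 229 - q_Z - (1/2)(q_X + q_K) = 0.
Kestrel's first-order condition: 170 - q_K - (1/2)(q_X + q_Z) = 0.
Summing all 3 equations gives 645 − 2Q = 0, hence Q = 645/2.
Back-substituting: q_X = (246 − 645/4)/(1/2) = 339/2, q_Z = (229 − 645/4)/(1/2) = 271/2, q_K = (170 − 645/4)/(1/2) = 35/2.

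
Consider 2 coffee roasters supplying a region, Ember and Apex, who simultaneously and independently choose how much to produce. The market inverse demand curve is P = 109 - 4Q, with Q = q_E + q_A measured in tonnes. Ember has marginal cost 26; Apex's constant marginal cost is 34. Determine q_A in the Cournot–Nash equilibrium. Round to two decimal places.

5.58

Ember's profit: π_E = (109 - 4Q)q_E - (26q_E). Setting ∂π_E/∂q_E = 0: 83 - 8q_E - 4(q_A) = 0.
Apex's first-order condition: 75 - 8q_A - 4(q_E) = 0.
So q_E = (83 - 4q_A)/8 and q_A = (75 - 4q_E)/8.
Solving the pair: q_E = 91/12, q_A = 67/12.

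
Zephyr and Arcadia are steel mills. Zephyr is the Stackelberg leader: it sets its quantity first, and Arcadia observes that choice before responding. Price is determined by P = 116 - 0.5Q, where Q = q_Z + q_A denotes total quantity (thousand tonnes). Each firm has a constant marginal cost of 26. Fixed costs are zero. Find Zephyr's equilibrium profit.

Solve by backward induction. Given q_Z, the follower Arcadia maximises π_A = (116 - (1/2)q_Z - (1/2)q_A)q_A - 26q_A.
∂π_A/∂q_A = 90 - (1/2)q_Z - q_A = 0 gives the reaction function q_A = (90 - (1/2)q_Z).
Zephyr substitutes q_A(q_Z) into its own profit: π_Z = q_Z(116 - (1/2)q_Z - (90 - (1/2)q_Z)/2) - 26q_Z = (71 - (1/4)q_Z)q_Z - 26q_Z.
Leader FOC: 45 - (1/2)q_Z = 0, so q_Z = 90.
Then q_A = (90 - (1/2)·90) = 45.
Price P = 116 - (1/2)·135 = 97/2.
Zephyr's profit: (97/2 - 26)·90 = 2025.

2025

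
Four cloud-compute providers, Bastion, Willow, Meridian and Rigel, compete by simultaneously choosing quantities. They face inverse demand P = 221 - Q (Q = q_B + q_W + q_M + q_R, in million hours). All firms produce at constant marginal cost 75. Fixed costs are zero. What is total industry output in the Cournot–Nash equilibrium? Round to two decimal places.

116.80

A representative firm's profit is π_i = q_i(221 - Q) - 75q_i.
Setting ∂π_i/∂q_i = 0 with rivals' quantities fixed: 146 - 2q_i - Σ_{j≠i} q_j = 0.
By symmetry each firm produces the same amount; substituting Σ_{j≠i} q_j = 3q_i yields q_i = 146/5.
Total output Q = 146/5 + 146/5 + 146/5 + 146/5 = 584/5.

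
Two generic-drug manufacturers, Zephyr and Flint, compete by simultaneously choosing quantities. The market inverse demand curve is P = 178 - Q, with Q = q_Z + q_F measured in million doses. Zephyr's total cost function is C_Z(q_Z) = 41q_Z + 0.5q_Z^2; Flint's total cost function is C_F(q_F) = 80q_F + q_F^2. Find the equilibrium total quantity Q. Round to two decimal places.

55.18

Zephyr's profit: π_Z = (178 - Q)q_Z - (41q_Z + (1/2)q_Z²). Setting ∂π_Z/∂q_Z = 0: 137 - 3q_Z - (q_F) = 0.
Flint's profit: π_F = (178 - Q)q_F - (80q_F + q_F²). Setting ∂π_F/∂q_F = 0: 98 - 4q_F - (q_Z) = 0.
Rearranging gives the reaction functions q_Z = (137 - q_F)/3 and q_F = (98 - q_Z)/4.
Substituting one into the other gives q_Z = 450/11 and q_F = 157/11.
Total output Q = 450/11 + 157/11 = 607/11.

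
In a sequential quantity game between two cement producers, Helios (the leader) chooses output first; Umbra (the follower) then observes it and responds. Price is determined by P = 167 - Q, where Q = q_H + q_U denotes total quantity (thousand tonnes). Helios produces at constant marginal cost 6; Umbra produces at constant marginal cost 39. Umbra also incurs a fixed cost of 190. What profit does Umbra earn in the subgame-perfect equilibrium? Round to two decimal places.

50.25

The follower Umbra best-responds to any q_H: π_U = (167 - Q)q_U - 39q_U.
Follower FOC: 128 - q_H - 2q_U = 0, so q_U(q_H) = (128 - q_H)/2.
Helios substitutes q_U(q_H) into its own profit: π_H = q_H(167 - q_H - (128 - q_H)/2) - 6q_H = (103 - (1/2)q_H)q_H - 6q_H.
Leader FOC: 97 - q_H = 0, so q_H = 97.
Then q_U = (128 - 97)/2 = 31/2.
Price P = 167 - 225/2 = 109/2.
Umbra's profit: (109/2 - 39)·(31/2) - 190 = 201/4.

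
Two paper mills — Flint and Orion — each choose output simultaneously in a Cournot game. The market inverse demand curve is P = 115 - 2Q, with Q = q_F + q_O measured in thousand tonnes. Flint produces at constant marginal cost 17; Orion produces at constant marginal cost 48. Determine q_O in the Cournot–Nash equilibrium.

Flint's profit: π_F = (115 - 2Q)q_F - (17q_F). Setting ∂π_F/∂q_F = 0: 98 - 4q_F - 2(q_O) = 0.
Orion's first-order condition: 67 - 4q_O - 2(q_F) = 0.
So q_F = (98 - 2q_O)/4 and q_O = (67 - 2q_F)/4.
Substituting one into the other gives q_F = 43/2 and q_O = 6.

6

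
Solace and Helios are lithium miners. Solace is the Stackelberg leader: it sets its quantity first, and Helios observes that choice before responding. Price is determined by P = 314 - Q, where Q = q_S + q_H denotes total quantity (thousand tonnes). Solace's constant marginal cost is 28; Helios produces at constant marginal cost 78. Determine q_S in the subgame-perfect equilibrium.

The follower Helios best-responds to any q_S: π_H = (314 - Q)q_H - 78q_H.
Setting the follower's marginal profit to zero, 236 - q_S - 2q_H = 0, i.e. q_H = (236 - q_S)/2.
Solace substitutes q_H(q_S) into its own profit: π_S = q_S(314 - q_S - (236 - q_S)/2) - 28q_S = (196 - (1/2)q_S)q_S - 28q_S.
Leader FOC: 168 - q_S = 0, so q_S = 168.
Then q_H = (236 - 168)/2 = 34.

168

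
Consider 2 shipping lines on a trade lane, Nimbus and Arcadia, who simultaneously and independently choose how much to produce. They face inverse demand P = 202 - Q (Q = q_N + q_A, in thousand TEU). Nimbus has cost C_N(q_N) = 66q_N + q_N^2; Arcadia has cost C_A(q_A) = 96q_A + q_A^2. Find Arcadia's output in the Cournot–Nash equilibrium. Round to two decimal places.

Nimbus's profit: π_N = (202 - Q)q_N - (66q_N + q_N²). Setting ∂π_N/∂q_N = 0: 136 - 4q_N - (q_A) = 0.
Arcadia's first-order condition: 106 - 4q_A - (q_N) = 0.
Best responses: q_N = (136 - q_A)/4, q_A = (106 - q_N)/4.
Solving the pair: q_N = 146/5, q_A = 96/5.

19.20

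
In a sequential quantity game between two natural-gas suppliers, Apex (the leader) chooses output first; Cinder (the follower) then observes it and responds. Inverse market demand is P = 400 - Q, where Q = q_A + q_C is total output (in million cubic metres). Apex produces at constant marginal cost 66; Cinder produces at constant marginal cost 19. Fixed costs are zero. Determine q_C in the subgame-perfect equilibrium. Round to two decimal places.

118.75

Solve by backward induction. Given q_A, the follower Cinder maximises π_C = (400 - q_A - q_C)q_C - 19q_C.
Setting the follower's marginal profit to zero, 381 - q_A - 2q_C = 0, i.e. q_C = (381 - q_A)/2.
The leader anticipates this reaction. Substituting into P = 400 - Q gives P = 419/2 - (1/2)q_A, so π_A = (419/2 - (1/2)q_A)q_A - 66q_A.
Maximising: ∂π_A/∂q_A = 287/2 - q_A = 0, giving q_A = 287/2.
Then q_C = (381 - 287/2)/2 = 475/4.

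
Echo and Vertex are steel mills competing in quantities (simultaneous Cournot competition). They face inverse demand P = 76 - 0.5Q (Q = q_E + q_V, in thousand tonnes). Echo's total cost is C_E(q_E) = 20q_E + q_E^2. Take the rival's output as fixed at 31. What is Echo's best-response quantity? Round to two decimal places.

With the rival's output fixed at 31, Echo's profit is π_E = (76 - (1/2)·31 - (1/2)q_E)q_E - (20q_E + q_E²) = (121/2 - (1/2)q_E)q_E - (20q_E + q_E²).
∂π_E/∂q_E = 81/2 - 3q_E = 0, so q_E = 27/2.

13.50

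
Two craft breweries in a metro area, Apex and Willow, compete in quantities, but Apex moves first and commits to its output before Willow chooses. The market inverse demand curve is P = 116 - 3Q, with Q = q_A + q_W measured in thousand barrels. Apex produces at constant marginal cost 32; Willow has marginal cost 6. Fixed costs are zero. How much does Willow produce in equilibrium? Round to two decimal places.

13.50

Solve by backward induction. Given q_A, the follower Willow maximises π_W = (116 - 3q_A - 3q_W)q_W - 6q_W.
Follower FOC: 110 - 3q_A - 6q_W = 0, so q_W(q_A) = (110 - 3q_A)/6.
Apex substitutes q_W(q_A) into its own profit: π_A = q_A(116 - 3q_A - (110 - 3q_A)/2) - 32q_A = (61 - (3/2)q_A)q_A - 32q_A.
Leader FOC: 29 - 3q_A = 0, so q_A = 29/3.
Then q_W = (110 - 3·(29/3))/6 = 27/2.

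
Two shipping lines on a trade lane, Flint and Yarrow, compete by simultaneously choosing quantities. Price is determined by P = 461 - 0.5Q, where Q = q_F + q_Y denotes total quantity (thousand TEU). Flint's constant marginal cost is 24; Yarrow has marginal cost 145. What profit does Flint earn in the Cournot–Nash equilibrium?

69192

Flint's profit: π_F = (461 - 0.5Q)q_F - (24q_F). Setting ∂π_F/∂q_F = 0: 437 - q_F - (1/2)(q_Y) = 0.
Yarrow's profit: π_Y = (461 - 0.5Q)q_Y - (145q_Y). Setting ∂π_Y/∂q_Y = 0: 316 - q_Y - (1/2)(q_F) = 0.
Best responses: q_F = (437 - (1/2)q_Y), q_Y = (316 - (1/2)q_F).
Solving the pair: q_F = 372, q_Y = 130.
Price P = 461 - (1/2)·502 = 210.
Flint's profit: (210 - 24)·372 = 69192.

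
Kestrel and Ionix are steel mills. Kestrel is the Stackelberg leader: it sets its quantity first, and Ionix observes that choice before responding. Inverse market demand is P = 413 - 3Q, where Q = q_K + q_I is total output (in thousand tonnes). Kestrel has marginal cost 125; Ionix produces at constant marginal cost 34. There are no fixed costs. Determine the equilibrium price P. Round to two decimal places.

174.25

The follower Ionix best-responds to any q_K: π_I = (413 - 3Q)q_I - 34q_I.
Follower FOC: 379 - 3q_K - 6q_I = 0, so q_I(q_K) = (379 - 3q_K)/6.
The leader anticipates this reaction. Substituting into P = 413 - 3Q gives P = 447/2 - (3/2)q_K, so π_K = (447/2 - (3/2)q_K)q_K - 125q_K.
Leader FOC: 197/2 - 3q_K = 0, so q_K = 197/6.
Then q_I = (379 - 3·(197/6))/6 = 187/4.
Total output Q = 955/12, so price P = 413 - 3·(955/12) = 697/4.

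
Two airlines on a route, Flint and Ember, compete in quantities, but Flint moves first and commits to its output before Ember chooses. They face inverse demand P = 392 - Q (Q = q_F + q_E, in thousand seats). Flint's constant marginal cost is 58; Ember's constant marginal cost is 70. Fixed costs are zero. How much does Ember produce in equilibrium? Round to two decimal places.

Solve by backward induction. Given q_F, the follower Ember maximises π_E = (392 - q_F - q_E)q_E - 70q_E.
Follower FOC: 322 - q_F - 2q_E = 0, so q_E(q_F) = (322 - q_F)/2.
The leader anticipates this reaction. Substituting into P = 392 - Q gives P = 231 - (1/2)q_F, so π_F = (231 - (1/2)q_F)q_F - 58q_F.
The leader's first-order condition 173 - q_F = 0 yields q_F = 173.
Then q_E = (322 - 173)/2 = 149/2.

74.50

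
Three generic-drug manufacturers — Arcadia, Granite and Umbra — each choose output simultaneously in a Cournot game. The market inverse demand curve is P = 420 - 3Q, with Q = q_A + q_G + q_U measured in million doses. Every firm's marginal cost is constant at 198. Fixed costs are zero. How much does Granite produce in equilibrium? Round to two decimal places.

18.50

A representative firm's profit is π_i = q_i(420 - 3Q) - 198q_i.
First-order condition (treating rivals' output as given): 222 - 6q_i - 3·Σ_{j≠i} q_j = 0.
With identical firms every q_j equals q_i, so Σ_{j≠i} q_j = 2q_i and 222 = 12q_i, giving q_i = 37/2.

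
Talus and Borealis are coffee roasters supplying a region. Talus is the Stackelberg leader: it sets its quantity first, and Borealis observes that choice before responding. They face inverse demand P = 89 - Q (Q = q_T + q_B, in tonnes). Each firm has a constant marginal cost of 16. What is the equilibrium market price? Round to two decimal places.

34.25

Solve by backward induction. Given q_T, the follower Borealis maximises π_B = (89 - q_T - q_B)q_B - 16q_B.
∂π_B/∂q_B = 73 - q_T - 2q_B = 0 gives the reaction function q_B = (73 - q_T)/2.
Talus substitutes q_B(q_T) into its own profit: π_T = q_T(89 - q_T - (73 - q_T)/2) - 16q_T = (105/2 - (1/2)q_T)q_T - 16q_T.
Maximising: ∂π_T/∂q_T = 73/2 - q_T = 0, giving q_T = 73/2.
Then q_B = (73 - 73/2)/2 = 73/4.
Total output Q = 219/4, so price P = 89 - 219/4 = 137/4.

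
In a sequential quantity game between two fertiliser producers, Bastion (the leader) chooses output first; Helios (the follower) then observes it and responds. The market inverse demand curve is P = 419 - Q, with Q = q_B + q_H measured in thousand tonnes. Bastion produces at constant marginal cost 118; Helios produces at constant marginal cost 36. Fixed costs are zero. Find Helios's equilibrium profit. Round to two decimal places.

Solve by backward induction. Given q_B, the follower Helios maximises π_H = (419 - q_B - q_H)q_H - 36q_H.
Setting the follower's marginal profit to zero, 383 - q_B - 2q_H = 0, i.e. q_H = (383 - q_B)/2.
Bastion substitutes q_H(q_B) into its own profit: π_B = q_B(419 - q_B - (383 - q_B)/2) - 118q_B = (455/2 - (1/2)q_B)q_B - 118q_B.
Leader FOC: 219/2 - q_B = 0, so q_B = 219/2.
Then q_H = (383 - 219/2)/2 = 547/4.
Price P = 419 - 985/4 = 691/4.
Helios's profit: (691/4 - 36)·(547/4) = 18700.5625.

18700.56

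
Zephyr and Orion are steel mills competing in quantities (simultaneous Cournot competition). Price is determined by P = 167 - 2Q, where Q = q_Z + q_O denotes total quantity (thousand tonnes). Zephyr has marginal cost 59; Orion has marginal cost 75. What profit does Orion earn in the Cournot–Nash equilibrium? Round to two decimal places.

Zephyr's profit: π_Z = (167 - 2Q)q_Z - (59q_Z). Setting ∂π_Z/∂q_Z = 0: 108 - 4q_Z - 2(q_O) = 0.
Orion's profit: π_O = (167 - 2Q)q_O - (75q_O). Setting ∂π_O/∂q_O = 0: 92 - 4q_O - 2(q_Z) = 0.
Best responses: q_Z = (108 - 2q_O)/4, q_O = (92 - 2q_Z)/4.
Substituting one into the other gives q_Z = 62/3 and q_O = 38/3.
Price P = 167 - 2·(100/3) = 301/3.
Orion's profit: (301/3 - 75)·(38/3) = 320.8889.

320.89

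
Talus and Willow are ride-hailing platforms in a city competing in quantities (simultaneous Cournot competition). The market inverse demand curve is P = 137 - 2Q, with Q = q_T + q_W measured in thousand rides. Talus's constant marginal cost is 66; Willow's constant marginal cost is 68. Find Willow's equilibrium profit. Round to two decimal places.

Talus's profit: π_T = (137 - 2Q)q_T - (66q_T). Setting ∂π_T/∂q_T = 0: 71 - 4q_T - 2(q_W) = 0.
Willow's first-order condition: 69 - 4q_W - 2(q_T) = 0.
Rearranging gives the reaction functions q_T = (71 - 2q_W)/4 and q_W = (69 - 2q_T)/4.
Solving the pair: q_T = 73/6, q_W = 67/6.
Price P = 137 - 2·(70/3) = 271/3.
Willow's profit: (271/3 - 68)·(67/6) = 249.3889.

249.39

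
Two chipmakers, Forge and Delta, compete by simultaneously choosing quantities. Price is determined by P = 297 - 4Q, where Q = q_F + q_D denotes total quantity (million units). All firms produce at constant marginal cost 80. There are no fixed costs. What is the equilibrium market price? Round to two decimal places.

152.33

Each firm earns π_i = (297 - 4Q)q_i - 80q_i.
First-order condition (treating rivals' output as given): 217 - 8q_i - 4q_j = 0.
With identical firms every q_j equals q_i, so q_j = q_i and 217 = 12q_i, giving q_i = 217/12.
Total output Q = 217/6, so price P = 297 - 4·(217/6) = 457/3.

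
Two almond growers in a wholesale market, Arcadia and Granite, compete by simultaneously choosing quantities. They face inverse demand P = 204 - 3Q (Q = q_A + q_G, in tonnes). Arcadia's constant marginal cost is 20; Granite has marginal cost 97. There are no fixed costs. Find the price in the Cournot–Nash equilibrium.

107

Arcadia's profit: π_A = (204 - 3Q)q_A - (20q_A). Setting ∂π_A/∂q_A = 0: 184 - 6q_A - 3(q_G) = 0.
Granite's profit: π_G = (204 - 3Q)q_G - (97q_G). Setting ∂π_G/∂q_G = 0: 107 - 6q_G - 3(q_A) = 0.
Best responses: q_A = (184 - 3q_G)/6, q_G = (107 - 3q_A)/6.
Solving the pair: q_A = 29, q_G = 10/3.
Total output Q = 97/3, so price P = 204 - 3·(97/3) = 107.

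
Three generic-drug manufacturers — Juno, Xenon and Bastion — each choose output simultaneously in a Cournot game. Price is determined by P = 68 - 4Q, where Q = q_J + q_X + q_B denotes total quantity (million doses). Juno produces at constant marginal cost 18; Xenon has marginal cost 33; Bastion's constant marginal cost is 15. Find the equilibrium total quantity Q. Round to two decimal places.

8.63

Juno's profit: π_J = (68 - 4Q)q_J - (18q_J). Setting ∂π_J/∂q_J = 0: 50 - 8q_J - 4(q_X + q_B) = 0.
Xenon's first-order condition: 35 - 8q_X - 4(q_J + q_B) = 0.
Bastion's first-order condition: 53 - 8q_B - 4(q_J + q_X) = 0.
Adding the 3 conditions: 138 − 8Q − 8Q = 0, i.e. Q = 69/8.
Back-substituting: q_J = (50 − 69/2)/4 = 31/8, q_X = (35 − 69/2)/4 = 1/8, q_B = (53 − 69/2)/4 = 37/8.
Total output Q = 31/8 + 1/8 + 37/8 = 69/8.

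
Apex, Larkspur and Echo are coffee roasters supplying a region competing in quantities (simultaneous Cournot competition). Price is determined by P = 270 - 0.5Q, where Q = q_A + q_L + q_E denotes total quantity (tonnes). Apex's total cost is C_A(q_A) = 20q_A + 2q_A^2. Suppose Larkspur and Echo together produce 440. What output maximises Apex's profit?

With rivals' combined output fixed at 440, Apex's profit is π_A = (270 - (1/2)·440 - (1/2)q_A)q_A - (20q_A + 2q_A²) = (50 - (1/2)q_A)q_A - (20q_A + 2q_A²).
∂π_A/∂q_A = 30 - 5q_A = 0, so q_A = 6.

6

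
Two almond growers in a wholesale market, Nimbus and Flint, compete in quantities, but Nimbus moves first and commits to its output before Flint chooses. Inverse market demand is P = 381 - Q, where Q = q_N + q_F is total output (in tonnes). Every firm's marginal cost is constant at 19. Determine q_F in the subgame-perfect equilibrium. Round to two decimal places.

90.50

Solve by backward induction. Given q_N, the follower Flint maximises π_F = (381 - q_N - q_F)q_F - 19q_F.
Follower FOC: 362 - q_N - 2q_F = 0, so q_F(q_N) = (362 - q_N)/2.
The leader anticipates this reaction. Substituting into P = 381 - Q gives P = 200 - (1/2)q_N, so π_N = (200 - (1/2)q_N)q_N - 19q_N.
Maximising: ∂π_N/∂q_N = 181 - q_N = 0, giving q_N = 181.
Then q_F = (362 - 181)/2 = 181/2.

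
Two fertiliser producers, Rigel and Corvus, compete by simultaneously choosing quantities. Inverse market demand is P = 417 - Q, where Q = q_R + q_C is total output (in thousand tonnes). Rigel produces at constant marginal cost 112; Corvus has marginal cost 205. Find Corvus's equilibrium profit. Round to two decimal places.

Rigel's profit: π_R = (417 - Q)q_R - (112q_R). Setting ∂π_R/∂q_R = 0: 305 - 2q_R - (q_C) = 0.
Corvus's profit: π_C = (417 - Q)q_C - (205q_C). Setting ∂π_C/∂q_C = 0: 212 - 2q_C - (q_R) = 0.
Best responses: q_R = (305 - q_C)/2, q_C = (212 - q_R)/2.
Substituting one into the other gives q_R = 398/3 and q_C = 119/3.
Price P = 417 - 517/3 = 734/3.
Corvus's profit: (734/3 - 205)·(119/3) = 1573.4444.

1573.44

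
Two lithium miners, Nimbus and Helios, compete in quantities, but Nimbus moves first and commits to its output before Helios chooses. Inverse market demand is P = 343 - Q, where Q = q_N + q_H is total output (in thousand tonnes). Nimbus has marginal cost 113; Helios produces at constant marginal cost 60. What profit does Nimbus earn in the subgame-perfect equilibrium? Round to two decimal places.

3916.13

Solve by backward induction. Given q_N, the follower Helios maximises π_H = (343 - q_N - q_H)q_H - 60q_H.
∂π_H/∂q_H = 283 - q_N - 2q_H = 0 gives the reaction function q_H = (283 - q_N)/2.
The leader anticipates this reaction. Substituting into P = 343 - Q gives P = 403/2 - (1/2)q_N, so π_N = (403/2 - (1/2)q_N)q_N - 113q_N.
Leader FOC: 177/2 - q_N = 0, so q_N = 177/2.
Then q_H = (283 - 177/2)/2 = 389/4.
Price P = 343 - 743/4 = 629/4.
Nimbus's profit: (629/4 - 113)·(177/2) = 3916.1250.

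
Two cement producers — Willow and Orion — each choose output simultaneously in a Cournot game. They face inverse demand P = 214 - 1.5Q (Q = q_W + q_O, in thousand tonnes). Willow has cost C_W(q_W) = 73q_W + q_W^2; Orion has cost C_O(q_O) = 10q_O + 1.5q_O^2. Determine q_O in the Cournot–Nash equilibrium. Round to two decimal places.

Willow's profit: π_W = (214 - 1.5Q)q_W - (73q_W + q_W²). Setting ∂π_W/∂q_W = 0: 141 - 5q_W - (3/2)(q_O) = 0.
Orion's profit: π_O = (214 - 1.5Q)q_O - (10q_O + (3/2)q_O²). Setting ∂π_O/∂q_O = 0: 204 - 6q_O - (3/2)(q_W) = 0.
So q_W = (141 - (3/2)q_O)/5 and q_O = (204 - (3/2)q_W)/6.
Solving the pair: q_W = 720/37, q_O = 1078/37.

29.14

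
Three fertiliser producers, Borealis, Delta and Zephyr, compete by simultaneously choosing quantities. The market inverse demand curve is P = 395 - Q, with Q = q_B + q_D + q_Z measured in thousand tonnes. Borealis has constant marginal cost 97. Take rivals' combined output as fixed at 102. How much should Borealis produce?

98

With rivals' combined output fixed at 102, Borealis's profit is π_B = (395 - 102 - q_B)q_B - (97q_B) = (293 - q_B)q_B - (97q_B).
∂π_B/∂q_B = 196 - 2q_B = 0, so q_B = 98.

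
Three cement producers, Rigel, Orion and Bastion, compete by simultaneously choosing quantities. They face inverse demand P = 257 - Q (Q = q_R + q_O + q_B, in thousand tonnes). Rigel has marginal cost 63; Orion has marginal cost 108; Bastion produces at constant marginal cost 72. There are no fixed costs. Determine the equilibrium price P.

125

Rigel's profit: π_R = (257 - Q)q_R - (63q_R). Setting ∂π_R/∂q_R = 0: 194 - 2q_R - (q_O + q_B) = 0.
Orion's profit: π_O = (257 - Q)q_O - (108q_O). Setting ∂π_O/∂q_O = 0: 149 - 2q_O - (q_R + q_B) = 0.
Bastion's first-order condition: 185 - 2q_B - (q_R + q_O) = 0.
Summing all 3 equations gives 528 − 4Q = 0, hence Q = 132.
Back-substituting: q_R = (194 − 132) = 62, q_O = (149 − 132) = 17, q_B = (185 − 132) = 53.
Total output Q = 132, so price P = 257 - 132 = 125.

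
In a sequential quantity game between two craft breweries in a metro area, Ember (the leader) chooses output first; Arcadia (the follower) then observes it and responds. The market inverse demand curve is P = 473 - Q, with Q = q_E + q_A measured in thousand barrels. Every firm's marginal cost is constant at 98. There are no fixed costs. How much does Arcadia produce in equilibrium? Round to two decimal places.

93.75

The follower Arcadia best-responds to any q_E: π_A = (473 - Q)q_A - 98q_A.
∂π_A/∂q_A = 375 - q_E - 2q_A = 0 gives the reaction function q_A = (375 - q_E)/2.
Ember substitutes q_A(q_E) into its own profit: π_E = q_E(473 - q_E - (375 - q_E)/2) - 98q_E = (571/2 - (1/2)q_E)q_E - 98q_E.
The leader's first-order condition 375/2 - q_E = 0 yields q_E = 375/2.
Then q_A = (375 - 375/2)/2 = 375/4.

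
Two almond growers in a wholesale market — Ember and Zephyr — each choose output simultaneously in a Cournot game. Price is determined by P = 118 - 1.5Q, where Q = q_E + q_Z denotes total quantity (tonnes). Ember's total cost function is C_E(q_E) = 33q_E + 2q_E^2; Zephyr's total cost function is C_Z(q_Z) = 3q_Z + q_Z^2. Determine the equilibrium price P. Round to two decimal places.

75.40

Ember's profit: π_E = (118 - 1.5Q)q_E - (33q_E + 2q_E²). Setting ∂π_E/∂q_E = 0: 85 - 7q_E - (3/2)(q_Z) = 0.
Zephyr's first-order condition: 115 - 5q_Z - (3/2)(q_E) = 0.
So q_E = (85 - (3/2)q_Z)/7 and q_Z = (115 - (3/2)q_E)/5.
Solving the pair: q_E = 1010/131, q_Z = 20.6870.
Total output Q = 28.3969, so price P = 118 - (3/2)·28.3969 = 75.4046.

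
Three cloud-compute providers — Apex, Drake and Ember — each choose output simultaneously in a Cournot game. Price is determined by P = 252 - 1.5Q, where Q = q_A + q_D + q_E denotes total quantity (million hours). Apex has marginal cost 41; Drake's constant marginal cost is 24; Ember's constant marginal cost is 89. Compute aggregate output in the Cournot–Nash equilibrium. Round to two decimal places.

100.33

Apex's profit: π_A = (252 - 1.5Q)q_A - (41q_A). Setting ∂π_A/∂q_A = 0: 211 - 3q_A - (3/2)(q_D + q_E) = 0.
Drake's profit: π_D = (252 - 1.5Q)q_D - (24q_D). Setting ∂π_D/∂q_D = 0: 228 - 3q_D - (3/2)(q_A + q_E) = 0.
Ember's profit: π_E = (252 - 1.5Q)q_E - (89q_E). Setting ∂π_E/∂q_E = 0: 163 - 3q_E - (3/2)(q_A + q_D) = 0.
Adding the 3 conditions: 602 − 3Q − 3Q = 0, i.e. Q = 301/3.
Back-substituting: q_A = (211 − 301/2)/(3/2) = 121/3, q_D = (228 − 301/2)/(3/2) = 155/3, q_E = (163 − 301/2)/(3/2) = 25/3.
Total output Q = 121/3 + 155/3 + 25/3 = 301/3.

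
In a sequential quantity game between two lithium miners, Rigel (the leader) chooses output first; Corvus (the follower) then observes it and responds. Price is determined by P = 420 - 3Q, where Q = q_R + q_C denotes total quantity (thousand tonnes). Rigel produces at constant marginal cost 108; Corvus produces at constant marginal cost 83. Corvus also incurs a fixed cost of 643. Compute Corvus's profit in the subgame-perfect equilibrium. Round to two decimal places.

2477.19

Solve by backward induction. Given q_R, the follower Corvus maximises π_C = (420 - 3q_R - 3q_C)q_C - 83q_C.
Follower FOC: 337 - 3q_R - 6q_C = 0, so q_C(q_R) = (337 - 3q_R)/6.
Rigel substitutes q_C(q_R) into its own profit: π_R = q_R(420 - 3q_R - (337 - 3q_R)/2) - 108q_R = (503/2 - (3/2)q_R)q_R - 108q_R.
Maximising: ∂π_R/∂q_R = 287/2 - 3q_R = 0, giving q_R = 287/6.
Then q_C = (337 - 3·(287/6))/6 = 129/4.
Price P = 420 - 3·(961/12) = 719/4.
Corvus's profit: (719/4 - 83)·(129/4) - 643 = 2477.1875.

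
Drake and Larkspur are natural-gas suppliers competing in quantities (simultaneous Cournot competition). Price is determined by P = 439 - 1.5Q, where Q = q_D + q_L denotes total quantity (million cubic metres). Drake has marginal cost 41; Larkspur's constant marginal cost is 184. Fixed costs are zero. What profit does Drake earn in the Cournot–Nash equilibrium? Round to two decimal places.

Drake's profit: π_D = (439 - 1.5Q)q_D - (41q_D). Setting ∂π_D/∂q_D = 0: 398 - 3q_D - (3/2)(q_L) = 0.
Larkspur's first-order condition: 255 - 3q_L - (3/2)(q_D) = 0.
Best responses: q_D = (398 - (3/2)q_L)/3, q_L = (255 - (3/2)q_D)/3.
Solving the pair: q_D = 1082/9, q_L = 224/9.
Price P = 439 - (3/2)·(1306/9) = 664/3.
Drake's profit: (664/3 - 41)·(1082/9) = 21680.0741.

21680.07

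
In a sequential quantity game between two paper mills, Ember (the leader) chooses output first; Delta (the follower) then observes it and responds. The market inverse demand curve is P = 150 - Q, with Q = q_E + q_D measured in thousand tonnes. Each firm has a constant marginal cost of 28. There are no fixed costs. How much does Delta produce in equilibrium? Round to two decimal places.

30.50

Solve by backward induction. Given q_E, the follower Delta maximises π_D = (150 - q_E - q_D)q_D - 28q_D.
Setting the follower's marginal profit to zero, 122 - q_E - 2q_D = 0, i.e. q_D = (122 - q_E)/2.
Ember substitutes q_D(q_E) into its own profit: π_E = q_E(150 - q_E - (122 - q_E)/2) - 28q_E = (89 - (1/2)q_E)q_E - 28q_E.
The leader's first-order condition 61 - q_E = 0 yields q_E = 61.
Then q_D = (122 - 61)/2 = 61/2.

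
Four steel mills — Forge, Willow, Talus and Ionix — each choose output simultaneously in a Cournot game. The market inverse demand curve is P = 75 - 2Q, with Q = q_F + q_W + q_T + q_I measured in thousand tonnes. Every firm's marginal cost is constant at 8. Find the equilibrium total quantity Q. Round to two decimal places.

26.80

A representative firm's profit is π_i = q_i(75 - 2Q) - 8q_i.
First-order condition (treating rivals' output as given): 67 - 4q_i - 2·Σ_{j≠i} q_j = 0.
By symmetry each firm produces the same amount; substituting Σ_{j≠i} q_j = 3q_i yields q_i = 67/10.
Total output Q = 67/10 + 67/10 + 67/10 + 67/10 = 134/5.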